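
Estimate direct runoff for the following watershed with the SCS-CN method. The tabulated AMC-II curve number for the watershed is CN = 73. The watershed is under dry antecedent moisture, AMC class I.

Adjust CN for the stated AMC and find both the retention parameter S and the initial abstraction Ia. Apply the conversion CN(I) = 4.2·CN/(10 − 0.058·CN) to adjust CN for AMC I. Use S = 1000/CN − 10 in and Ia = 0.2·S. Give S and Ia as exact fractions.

S = 4500/511 in ≈ 8.806 in; Ia = 900/511 in ≈ 1.761 in

Dry (AMC I): CN(I) = 4.2·73/(10 − 0.058·73) = (1533/5)/(2883/500) = 51100/961 ≈ 53.174
Max retention: S = 1000/(51100/961) − 10 = 4500/511 in (≈ 8.806 in)
Ia = 0.2·(4500/511) = 900/511 in ≈ 1.761 in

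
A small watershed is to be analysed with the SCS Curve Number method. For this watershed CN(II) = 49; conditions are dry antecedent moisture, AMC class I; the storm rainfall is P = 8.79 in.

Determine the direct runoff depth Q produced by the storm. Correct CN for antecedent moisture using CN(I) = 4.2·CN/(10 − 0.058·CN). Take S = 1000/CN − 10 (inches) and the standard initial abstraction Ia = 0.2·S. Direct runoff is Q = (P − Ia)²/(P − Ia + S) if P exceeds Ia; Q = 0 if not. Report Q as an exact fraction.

Q = 17291461009/33665347100 in ≈ 0.514 in

Adjust CN=49 to AMC I: 4.2·49/(10 − 0.058·49) → (1029/5) ÷ (3579/500) = 34300/1193 ≈ 28.751
S = 1000/(34300/1193) − 10 = 8500/343 in ≈ 24.781 in
Ia = 0.2·(8500/343) = 1700/343 in ≈ 4.956 in
Excess rainfall: 8.790 − 4.956 = 3.834 in; P > Ia so Q > 0
Runoff Q = (P−Ia)²/(P−Ia+S) = (3.834)²/(3.834+24.781) = 17291461009/33665347100 ≈ 0.514 in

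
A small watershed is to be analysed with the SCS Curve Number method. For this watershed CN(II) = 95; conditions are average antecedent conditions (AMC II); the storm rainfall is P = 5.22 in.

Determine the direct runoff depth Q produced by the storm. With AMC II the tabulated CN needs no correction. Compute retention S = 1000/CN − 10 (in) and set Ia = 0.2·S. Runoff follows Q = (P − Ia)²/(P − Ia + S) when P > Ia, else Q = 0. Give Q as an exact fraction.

AMC II — tabulated CN = 95 applies directly.
Max retention: S = 1000/95 − 10 = 10/19 in (≈ 0.526 in)
Initial abstraction Ia = S/5 = (10/19)/5 = 2/19 ≈ 0.105 in
Excess rainfall: 5.220 − 0.105 = 5.115 in; P > Ia so Q > 0
Runoff Q = (P−Ia)²/(P−Ia+S) = (5.115)²/(5.115+0.526) = 23609881/5091050 ≈ 4.638 in

Q = 23609881/5091050 in ≈ 4.638 in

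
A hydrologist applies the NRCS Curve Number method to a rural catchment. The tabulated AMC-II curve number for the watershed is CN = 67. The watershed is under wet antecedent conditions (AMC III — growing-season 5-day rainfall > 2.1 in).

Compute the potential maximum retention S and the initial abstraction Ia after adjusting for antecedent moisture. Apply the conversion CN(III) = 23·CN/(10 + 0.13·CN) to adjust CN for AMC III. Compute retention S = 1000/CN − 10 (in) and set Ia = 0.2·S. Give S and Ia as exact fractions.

S = 3300/1541 in ≈ 2.141 in; Ia = 660/1541 in ≈ 0.428 in

Wet (AMC III): CN(III) = 23·67/(10 + 0.13·67) = 1541/(1871/100) = 154100/1871 ≈ 82.362
Retention S: 1000/CN − 10 with CN=82.362 → S = 3300/1541 ≈ 2.141 in
Ia = 0.2S: 0.2·2.141 = 0.428 in (exactly 660/1541)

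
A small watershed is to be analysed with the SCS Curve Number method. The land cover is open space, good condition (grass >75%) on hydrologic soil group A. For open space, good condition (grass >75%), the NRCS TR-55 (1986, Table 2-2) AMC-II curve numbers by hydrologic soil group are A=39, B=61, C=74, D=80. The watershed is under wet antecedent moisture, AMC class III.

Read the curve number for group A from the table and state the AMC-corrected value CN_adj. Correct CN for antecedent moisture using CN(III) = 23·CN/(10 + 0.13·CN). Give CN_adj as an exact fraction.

NRCS table: open space, good condition (grass >75%), soil group A → CN(II) = 39
Wet (AMC III): CN(III) = 23·39/(10 + 0.13·39) = 897/(1507/100) = 89700/1507 ≈ 59.522

CN_adj = 89700/1507 ≈ 59.522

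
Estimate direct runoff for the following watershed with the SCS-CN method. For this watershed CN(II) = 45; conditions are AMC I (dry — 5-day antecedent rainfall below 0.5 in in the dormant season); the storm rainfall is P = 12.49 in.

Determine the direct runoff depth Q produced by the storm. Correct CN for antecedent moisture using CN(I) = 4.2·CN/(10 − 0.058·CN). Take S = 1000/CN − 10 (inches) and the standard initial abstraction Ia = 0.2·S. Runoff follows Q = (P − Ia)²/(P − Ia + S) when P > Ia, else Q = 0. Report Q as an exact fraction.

Q = 15891375721/12777552900 in ≈ 1.244 in

Dry (AMC I): CN(I) = 4.2·45/(10 − 0.058·45) = 189/(739/100) = 18900/739 ≈ 25.575
Retention S: 1000/CN − 10 with CN=25.575 → S = 5500/189 ≈ 29.101 in
Ia = 0.2S: 0.2·29.101 = 5.820 in (exactly 1100/189)
Excess rainfall: 12.490 − 5.820 = 6.670 in; P > Ia so Q > 0
Runoff Q = (P−Ia)²/(P−Ia+S) = (6.670)²/(6.670+29.101) = 15891375721/12777552900 ≈ 1.244 in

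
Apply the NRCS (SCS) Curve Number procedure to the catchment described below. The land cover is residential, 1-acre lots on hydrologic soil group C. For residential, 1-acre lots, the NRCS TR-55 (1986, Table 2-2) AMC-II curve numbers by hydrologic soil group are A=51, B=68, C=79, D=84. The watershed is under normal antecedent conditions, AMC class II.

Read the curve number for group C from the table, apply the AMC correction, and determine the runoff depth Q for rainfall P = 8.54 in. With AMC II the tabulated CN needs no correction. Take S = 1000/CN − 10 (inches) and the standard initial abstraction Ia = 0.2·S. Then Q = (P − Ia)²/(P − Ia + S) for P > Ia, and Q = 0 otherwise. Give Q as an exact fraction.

NRCS table: residential, 1-acre lots, soil group C → CN(II) = 79
CN(II) = 79; AMC II needs no correction.
Max retention: S = 1000/79 − 10 = 210/79 in (≈ 2.658 in)
Ia = 0.2·(210/79) = 42/79 in ≈ 0.532 in
Excess rainfall: 8.540 − 0.532 = 8.008 in; P > Ia so Q > 0
Q: (31633/3950)² ÷ (42133/3950) = 142949527/23775050 in (≈ 6.013 in)

Q = 142949527/23775050 in ≈ 6.013 in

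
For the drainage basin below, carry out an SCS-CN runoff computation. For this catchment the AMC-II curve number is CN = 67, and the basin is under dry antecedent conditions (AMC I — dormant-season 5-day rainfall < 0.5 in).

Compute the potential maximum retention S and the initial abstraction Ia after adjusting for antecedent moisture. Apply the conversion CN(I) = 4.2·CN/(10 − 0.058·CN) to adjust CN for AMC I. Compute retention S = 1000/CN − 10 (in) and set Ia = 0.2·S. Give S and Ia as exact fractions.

S = 5500/469 in ≈ 11.727 in; Ia = 1100/469 in ≈ 2.345 in

Adjust CN=67 to AMC I: 4.2·67/(10 − 0.058·67) → (1407/5) ÷ (3057/500) = 46900/1019 ≈ 46.026
S = 1000/(46900/1019) − 10 = 5500/469 in ≈ 11.727 in
Ia = 0.2S: 0.2·11.727 = 2.345 in (exactly 1100/469)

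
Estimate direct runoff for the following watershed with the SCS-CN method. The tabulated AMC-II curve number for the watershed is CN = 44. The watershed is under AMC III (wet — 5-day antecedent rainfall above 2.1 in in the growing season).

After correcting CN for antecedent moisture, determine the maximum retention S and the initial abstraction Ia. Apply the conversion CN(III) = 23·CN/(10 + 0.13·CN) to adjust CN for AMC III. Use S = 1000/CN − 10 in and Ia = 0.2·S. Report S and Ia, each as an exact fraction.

S = 1400/253 in ≈ 5.534 in; Ia = 280/253 in ≈ 1.107 in

CN(III) from CN(II)=44: (23·44)/(10 + 0.13·44) = 25300/393 ≈ 64.377
S = 1000/(25300/393) − 10 = 1400/253 in ≈ 5.534 in
Ia = 0.2·(1400/253) = 280/253 in ≈ 1.107 in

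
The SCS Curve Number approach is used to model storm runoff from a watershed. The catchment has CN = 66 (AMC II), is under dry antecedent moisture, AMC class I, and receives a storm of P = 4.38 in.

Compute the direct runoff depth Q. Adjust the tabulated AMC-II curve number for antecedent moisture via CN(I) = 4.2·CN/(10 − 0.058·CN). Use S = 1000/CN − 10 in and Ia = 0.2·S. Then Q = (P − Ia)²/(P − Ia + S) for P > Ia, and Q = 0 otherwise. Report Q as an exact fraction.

CN(I) from CN(II)=66: (4.2·66)/(10 − 0.058·66) = 69300/1543 ≈ 44.913
S = 1000/(69300/1543) − 10 = 8500/693 in ≈ 12.266 in
Ia = 0.2·(8500/693) = 1700/693 in ≈ 2.453 in
Since P=4.380 > Ia=2.453: effective rainfall P−Ia = 66767/34650 in
Q: (66767/34650)² ÷ (491767/34650) = 4457832289/17039726550 in (≈ 0.262 in)

Q = 4457832289/17039726550 in ≈ 0.262 in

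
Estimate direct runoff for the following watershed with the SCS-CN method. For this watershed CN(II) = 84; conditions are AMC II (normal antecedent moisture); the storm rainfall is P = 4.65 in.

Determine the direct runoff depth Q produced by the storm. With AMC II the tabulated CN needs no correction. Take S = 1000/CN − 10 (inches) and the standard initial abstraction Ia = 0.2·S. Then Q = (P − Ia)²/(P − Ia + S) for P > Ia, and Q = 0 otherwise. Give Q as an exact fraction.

Average conditions: CN = 84 (no AMC adjustment).
S = 1000/84 − 10 = 40/21 in ≈ 1.905 in
Ia = 0.2·(40/21) = 8/21 in ≈ 0.381 in
Since P=4.650 > Ia=0.381: effective rainfall P−Ia = 1793/420 in
Runoff Q = (P−Ia)²/(P−Ia+S) = (4.269)²/(4.269+1.905) = 3214849/1089060 ≈ 2.952 in

Q = 3214849/1089060 in ≈ 2.952 in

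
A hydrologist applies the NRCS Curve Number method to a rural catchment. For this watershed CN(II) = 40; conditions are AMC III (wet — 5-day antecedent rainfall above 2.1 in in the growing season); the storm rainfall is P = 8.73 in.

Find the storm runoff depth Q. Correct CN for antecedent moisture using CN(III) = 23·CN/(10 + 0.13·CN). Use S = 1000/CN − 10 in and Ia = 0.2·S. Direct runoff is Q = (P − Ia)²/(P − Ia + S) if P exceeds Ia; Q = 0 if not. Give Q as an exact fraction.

Wet (AMC III): CN(III) = 23·40/(10 + 0.13·40) = 920/(76/5) = 1150/19 ≈ 60.526
S = 1000/(1150/19) − 10 = 150/23 in ≈ 6.522 in
Initial abstraction Ia = S/5 = (150/23)/5 = 30/23 ≈ 1.304 in
P − Ia = 8.730 − 1.304 = 17079/2300 ≈ 7.426 in (> 0, runoff occurs)
Q = (17079/2300)²/((17079/2300) + 150/23) = (291692241/5290000)/(32079/2300) = 97230747/24593900 in ≈ 3.953 in

Q = 97230747/24593900 in ≈ 3.953 in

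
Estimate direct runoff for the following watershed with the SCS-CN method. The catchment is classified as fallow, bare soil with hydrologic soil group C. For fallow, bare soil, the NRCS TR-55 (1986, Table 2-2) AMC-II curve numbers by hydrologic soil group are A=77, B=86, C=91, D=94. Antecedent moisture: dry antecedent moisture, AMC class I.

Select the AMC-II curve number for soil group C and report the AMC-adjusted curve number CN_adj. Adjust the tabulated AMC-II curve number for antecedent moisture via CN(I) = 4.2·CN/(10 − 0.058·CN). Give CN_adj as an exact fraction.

NRCS table: fallow, bare soil, soil group C → CN(II) = 91
Adjust CN=91 to AMC I: 4.2·91/(10 − 0.058·91) → (1911/5) ÷ (2361/500) = 63700/787 ≈ 80.940

CN_adj = 63700/787 ≈ 80.940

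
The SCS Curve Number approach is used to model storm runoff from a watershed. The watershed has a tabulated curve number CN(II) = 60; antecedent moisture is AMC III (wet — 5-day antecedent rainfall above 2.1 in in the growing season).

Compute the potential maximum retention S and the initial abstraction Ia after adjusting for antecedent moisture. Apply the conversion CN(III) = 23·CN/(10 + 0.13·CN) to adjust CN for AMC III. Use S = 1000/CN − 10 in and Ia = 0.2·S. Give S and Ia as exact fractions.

CN(III) from CN(II)=60: (23·60)/(10 + 0.13·60) = 6900/89 ≈ 77.528
Max retention: S = 1000/(6900/89) − 10 = 200/69 in (≈ 2.899 in)
Initial abstraction Ia = S/5 = (200/69)/5 = 40/69 ≈ 0.580 in

S = 200/69 in ≈ 2.899 in; Ia = 40/69 in ≈ 0.580 in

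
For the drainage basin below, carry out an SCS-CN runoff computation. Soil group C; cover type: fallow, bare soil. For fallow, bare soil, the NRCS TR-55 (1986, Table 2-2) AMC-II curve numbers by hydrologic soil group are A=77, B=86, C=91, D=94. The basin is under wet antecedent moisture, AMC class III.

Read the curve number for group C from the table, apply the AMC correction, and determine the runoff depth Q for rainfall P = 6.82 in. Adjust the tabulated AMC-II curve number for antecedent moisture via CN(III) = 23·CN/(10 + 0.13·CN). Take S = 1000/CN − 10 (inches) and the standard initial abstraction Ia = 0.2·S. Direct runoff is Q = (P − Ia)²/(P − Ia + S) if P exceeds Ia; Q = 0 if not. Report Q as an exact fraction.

NRCS table: fallow, bare soil, soil group C → CN(II) = 91
Adjust CN=91 to AMC III: 23·91/(10 + 0.13·91) → 2093 ÷ (2183/100) = 209300/2183 ≈ 95.877
Retention S: 1000/CN − 10 with CN=95.877 → S = 900/2093 ≈ 0.430 in
Ia = 0.2S: 0.2·0.430 = 0.086 in (exactly 180/2093)
Since P=6.820 > Ia=0.086: effective rainfall P−Ia = 704713/104650 in
Q: (704713/104650)² ÷ (749713/104650) = 496620412369/78457465450 in (≈ 6.330 in)

Q = 496620412369/78457465450 in ≈ 6.330 in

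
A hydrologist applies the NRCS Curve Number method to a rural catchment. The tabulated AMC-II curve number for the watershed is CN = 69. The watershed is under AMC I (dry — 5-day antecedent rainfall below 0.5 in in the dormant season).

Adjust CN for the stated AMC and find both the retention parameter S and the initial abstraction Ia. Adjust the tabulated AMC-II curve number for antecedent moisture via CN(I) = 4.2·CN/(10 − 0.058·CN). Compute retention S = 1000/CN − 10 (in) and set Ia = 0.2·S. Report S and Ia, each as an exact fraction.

S = 15500/1449 in ≈ 10.697 in; Ia = 3100/1449 in ≈ 2.139 in

CN(I) from CN(II)=69: (4.2·69)/(10 − 0.058·69) = 144900/2999 ≈ 48.316
Retention S: 1000/CN − 10 with CN=48.316 → S = 15500/1449 ≈ 10.697 in
Initial abstraction Ia = S/5 = (15500/1449)/5 = 3100/1449 ≈ 2.139 in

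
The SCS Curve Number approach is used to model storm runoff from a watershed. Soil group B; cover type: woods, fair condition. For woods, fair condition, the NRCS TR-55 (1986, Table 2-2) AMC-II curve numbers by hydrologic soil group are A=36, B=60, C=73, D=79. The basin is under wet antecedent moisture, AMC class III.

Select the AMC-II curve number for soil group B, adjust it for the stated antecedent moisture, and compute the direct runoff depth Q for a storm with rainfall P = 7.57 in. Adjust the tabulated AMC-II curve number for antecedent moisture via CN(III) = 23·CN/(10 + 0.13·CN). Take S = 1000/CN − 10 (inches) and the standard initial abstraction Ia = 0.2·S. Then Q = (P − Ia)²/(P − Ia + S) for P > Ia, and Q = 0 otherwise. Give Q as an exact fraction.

NRCS table: woods, fair condition, soil group B → CN(II) = 60
CN(III) from CN(II)=60: (23·60)/(10 + 0.13·60) = 6900/89 ≈ 77.528
Retention S: 1000/CN − 10 with CN=77.528 → S = 200/69 ≈ 2.899 in
Initial abstraction Ia = S/5 = (200/69)/5 = 40/69 ≈ 0.580 in
Since P=7.570 > Ia=0.580: effective rainfall P−Ia = 48233/6900 in
Runoff Q = (P−Ia)²/(P−Ia+S) = (6.990)²/(6.990+2.899) = 2326422289/470807700 ≈ 4.941 in

Q = 2326422289/470807700 in ≈ 4.941 in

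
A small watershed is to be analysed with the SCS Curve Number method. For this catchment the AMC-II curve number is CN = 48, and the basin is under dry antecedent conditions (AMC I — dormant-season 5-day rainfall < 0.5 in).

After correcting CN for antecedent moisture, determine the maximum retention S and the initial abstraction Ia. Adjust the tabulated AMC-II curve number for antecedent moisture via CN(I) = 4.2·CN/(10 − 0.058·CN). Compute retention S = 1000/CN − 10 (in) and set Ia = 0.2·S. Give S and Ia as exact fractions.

CN(I) from CN(II)=48: (4.2·48)/(10 − 0.058·48) = 12600/451 ≈ 27.938
Max retention: S = 1000/(12600/451) − 10 = 1625/63 in (≈ 25.794 in)
Ia = 0.2·(1625/63) = 325/63 in ≈ 5.159 in

S = 1625/63 in ≈ 25.794 in; Ia = 325/63 in ≈ 5.159 in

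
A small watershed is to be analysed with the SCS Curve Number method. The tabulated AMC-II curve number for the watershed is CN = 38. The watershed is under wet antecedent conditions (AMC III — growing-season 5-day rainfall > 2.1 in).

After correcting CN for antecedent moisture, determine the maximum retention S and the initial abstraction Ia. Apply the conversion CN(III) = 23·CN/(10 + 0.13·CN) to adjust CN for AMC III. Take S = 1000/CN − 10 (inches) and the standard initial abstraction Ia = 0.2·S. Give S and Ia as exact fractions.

Wet (AMC III): CN(III) = 23·38/(10 + 0.13·38) = 874/(747/50) = 43700/747 ≈ 58.501
Retention S: 1000/CN − 10 with CN=58.501 → S = 3100/437 ≈ 7.094 in
Ia = 0.2·(3100/437) = 620/437 in ≈ 1.419 in

S = 3100/437 in ≈ 7.094 in; Ia = 620/437 in ≈ 1.419 in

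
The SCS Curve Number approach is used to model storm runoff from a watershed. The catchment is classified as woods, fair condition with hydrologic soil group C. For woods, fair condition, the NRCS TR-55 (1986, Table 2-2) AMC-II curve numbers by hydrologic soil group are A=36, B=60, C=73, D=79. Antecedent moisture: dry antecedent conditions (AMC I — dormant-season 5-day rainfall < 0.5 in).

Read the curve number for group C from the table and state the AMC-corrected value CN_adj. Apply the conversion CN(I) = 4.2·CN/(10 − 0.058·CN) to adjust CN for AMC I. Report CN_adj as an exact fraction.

NRCS table: woods, fair condition, soil group C → CN(II) = 73
CN(I) from CN(II)=73: (4.2·73)/(10 − 0.058·73) = 51100/961 ≈ 53.174

CN_adj = 51100/961 ≈ 53.174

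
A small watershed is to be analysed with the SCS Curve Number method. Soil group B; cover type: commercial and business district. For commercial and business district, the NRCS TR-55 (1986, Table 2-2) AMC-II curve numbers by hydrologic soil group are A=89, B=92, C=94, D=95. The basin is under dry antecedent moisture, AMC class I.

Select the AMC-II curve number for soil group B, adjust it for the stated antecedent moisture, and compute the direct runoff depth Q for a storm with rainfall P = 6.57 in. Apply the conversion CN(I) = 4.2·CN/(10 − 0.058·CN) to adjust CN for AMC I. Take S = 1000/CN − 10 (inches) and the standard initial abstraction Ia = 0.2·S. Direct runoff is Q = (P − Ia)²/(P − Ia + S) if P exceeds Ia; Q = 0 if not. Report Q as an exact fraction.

NRCS table: commercial and business district, soil group B → CN(II) = 92
CN(I) from CN(II)=92: (4.2·92)/(10 − 0.058·92) = 48300/583 ≈ 82.847
S = 1000/(48300/583) − 10 = 1000/483 in ≈ 2.070 in
Initial abstraction Ia = S/5 = (1000/483)/5 = 200/483 ≈ 0.414 in
Since P=6.570 > Ia=0.414: effective rainfall P−Ia = 297331/48300 in
Runoff Q = (P−Ia)²/(P−Ia+S) = (6.156)²/(6.156+2.070) = 88405723561/19191087300 ≈ 4.607 in

Q = 88405723561/19191087300 in ≈ 4.607 in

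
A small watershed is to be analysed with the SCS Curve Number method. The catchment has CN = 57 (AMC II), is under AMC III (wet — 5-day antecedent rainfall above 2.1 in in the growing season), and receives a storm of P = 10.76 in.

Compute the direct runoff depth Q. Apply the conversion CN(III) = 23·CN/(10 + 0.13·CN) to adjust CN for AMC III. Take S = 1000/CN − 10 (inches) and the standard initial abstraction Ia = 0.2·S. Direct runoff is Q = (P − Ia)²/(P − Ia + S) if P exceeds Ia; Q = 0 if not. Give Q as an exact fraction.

Q = 109666283281/14377048725 in ≈ 7.628 in

Wet (AMC III): CN(III) = 23·57/(10 + 0.13·57) = 1311/(1741/100) = 131100/1741 ≈ 75.302
S = 1000/(131100/1741) − 10 = 4300/1311 in ≈ 3.280 in
Initial abstraction Ia = S/5 = (4300/1311)/5 = 860/1311 ≈ 0.656 in
Since P=10.760 > Ia=0.656: effective rainfall P−Ia = 331159/32775 in
Q: (331159/32775)² ÷ (438659/32775) = 109666283281/14377048725 in (≈ 7.628 in)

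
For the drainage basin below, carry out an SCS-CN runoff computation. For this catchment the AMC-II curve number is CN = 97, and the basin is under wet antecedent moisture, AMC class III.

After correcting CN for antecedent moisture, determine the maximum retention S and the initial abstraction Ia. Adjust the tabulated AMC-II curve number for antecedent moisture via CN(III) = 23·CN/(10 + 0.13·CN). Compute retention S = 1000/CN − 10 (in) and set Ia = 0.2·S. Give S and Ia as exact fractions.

S = 300/2231 in ≈ 0.134 in; Ia = 60/2231 in ≈ 0.027 in

Wet (AMC III): CN(III) = 23·97/(10 + 0.13·97) = 2231/(2261/100) = 223100/2261 ≈ 98.673
Retention S: 1000/CN − 10 with CN=98.673 → S = 300/2231 ≈ 0.134 in
Ia = 0.2·(300/2231) = 60/2231 in ≈ 0.027 in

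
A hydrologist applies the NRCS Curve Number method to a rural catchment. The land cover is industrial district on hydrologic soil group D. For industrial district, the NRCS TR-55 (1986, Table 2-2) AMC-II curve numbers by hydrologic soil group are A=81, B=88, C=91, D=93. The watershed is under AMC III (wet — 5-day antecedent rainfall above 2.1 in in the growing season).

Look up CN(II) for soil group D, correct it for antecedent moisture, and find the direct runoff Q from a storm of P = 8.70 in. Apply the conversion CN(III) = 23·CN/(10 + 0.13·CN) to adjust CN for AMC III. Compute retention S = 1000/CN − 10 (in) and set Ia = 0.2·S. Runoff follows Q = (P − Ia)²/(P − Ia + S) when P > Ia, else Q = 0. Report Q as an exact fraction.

Q = 34111504249/4100313270 in ≈ 8.319 in

NRCS table: industrial district, soil group D → CN(II) = 93
Wet (AMC III): CN(III) = 23·93/(10 + 0.13·93) = 2139/(2209/100) = 213900/2209 ≈ 96.831
Retention S: 1000/CN − 10 with CN=96.831 → S = 700/2139 ≈ 0.327 in
Ia = 0.2S: 0.2·0.327 = 0.065 in (exactly 140/2139)
P − Ia = 8.700 − 0.065 = 184693/21390 ≈ 8.635 in (> 0, runoff occurs)
Q: (184693/21390)² ÷ (191693/21390) = 34111504249/4100313270 in (≈ 8.319 in)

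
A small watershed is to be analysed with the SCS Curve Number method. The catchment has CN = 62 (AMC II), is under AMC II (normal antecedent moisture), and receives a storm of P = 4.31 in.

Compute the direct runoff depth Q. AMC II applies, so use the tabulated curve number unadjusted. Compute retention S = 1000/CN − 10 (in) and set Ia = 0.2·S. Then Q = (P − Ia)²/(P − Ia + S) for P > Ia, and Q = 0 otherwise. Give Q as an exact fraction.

CN(II) = 62; AMC II needs no correction.
Retention S: 1000/CN − 10 with CN=62.000 → S = 190/31 ≈ 6.129 in
Initial abstraction Ia = S/5 = (190/31)/5 = 38/31 ≈ 1.226 in
P − Ia = 4.310 − 1.226 = 9561/3100 ≈ 3.084 in (> 0, runoff occurs)
Q: (9561/3100)² ÷ (28561/3100) = 91412721/88539100 in (≈ 1.032 in)

Q = 91412721/88539100 in ≈ 1.032 in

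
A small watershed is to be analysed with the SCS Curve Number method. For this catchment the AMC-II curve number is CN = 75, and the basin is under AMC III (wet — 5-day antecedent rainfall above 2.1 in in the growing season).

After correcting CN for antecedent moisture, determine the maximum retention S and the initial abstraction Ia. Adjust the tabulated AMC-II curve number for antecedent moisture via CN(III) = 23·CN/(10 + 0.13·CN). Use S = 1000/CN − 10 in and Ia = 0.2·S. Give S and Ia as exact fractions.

Adjust CN=75 to AMC III: 23·75/(10 + 0.13·75) → 1725 ÷ (79/4) = 6900/79 ≈ 87.342
Max retention: S = 1000/(6900/79) − 10 = 100/69 in (≈ 1.449 in)
Ia = 0.2S: 0.2·1.449 = 0.290 in (exactly 20/69)

S = 100/69 in ≈ 1.449 in; Ia = 20/69 in ≈ 0.290 in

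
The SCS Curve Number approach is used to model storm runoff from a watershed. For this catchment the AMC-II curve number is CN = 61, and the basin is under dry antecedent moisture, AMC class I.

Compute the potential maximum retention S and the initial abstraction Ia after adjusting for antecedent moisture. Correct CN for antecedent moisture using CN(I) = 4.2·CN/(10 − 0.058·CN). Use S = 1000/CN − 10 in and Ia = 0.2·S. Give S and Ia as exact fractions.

S = 6500/427 in ≈ 15.222 in; Ia = 1300/427 in ≈ 3.044 in

CN(I) from CN(II)=61: (4.2·61)/(10 − 0.058·61) = 42700/1077 ≈ 39.647
Retention S: 1000/CN − 10 with CN=39.647 → S = 6500/427 ≈ 15.222 in
Initial abstraction Ia = S/5 = (6500/427)/5 = 1300/427 ≈ 3.044 in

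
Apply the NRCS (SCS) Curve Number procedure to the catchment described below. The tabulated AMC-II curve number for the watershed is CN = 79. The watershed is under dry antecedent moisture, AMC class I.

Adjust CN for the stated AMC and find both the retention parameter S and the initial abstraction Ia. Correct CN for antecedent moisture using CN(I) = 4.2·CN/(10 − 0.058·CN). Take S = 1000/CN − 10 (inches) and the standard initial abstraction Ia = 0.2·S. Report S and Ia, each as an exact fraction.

S = 500/79 in ≈ 6.329 in; Ia = 100/79 in ≈ 1.266 in

Adjust CN=79 to AMC I: 4.2·79/(10 − 0.058·79) → (1659/5) ÷ (2709/500) = 7900/129 ≈ 61.240
S = 1000/(7900/129) − 10 = 500/79 in ≈ 6.329 in
Ia = 0.2S: 0.2·6.329 = 1.266 in (exactly 100/79)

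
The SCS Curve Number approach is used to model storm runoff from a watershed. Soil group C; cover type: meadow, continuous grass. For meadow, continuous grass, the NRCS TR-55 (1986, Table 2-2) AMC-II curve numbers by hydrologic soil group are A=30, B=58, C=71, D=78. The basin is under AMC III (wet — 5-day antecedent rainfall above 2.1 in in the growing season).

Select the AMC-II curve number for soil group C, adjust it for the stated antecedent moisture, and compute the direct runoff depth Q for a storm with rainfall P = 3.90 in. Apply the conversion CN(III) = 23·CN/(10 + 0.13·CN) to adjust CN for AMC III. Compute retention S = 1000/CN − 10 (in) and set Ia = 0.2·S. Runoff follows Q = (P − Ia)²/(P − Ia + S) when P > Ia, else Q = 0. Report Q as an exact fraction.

Q = 3350904769/1418864710 in ≈ 2.362 in

NRCS table: meadow, continuous grass, soil group C → CN(II) = 71
Wet (AMC III): CN(III) = 23·71/(10 + 0.13·71) = 1633/(1923/100) = 163300/1923 ≈ 84.919
Retention S: 1000/CN − 10 with CN=84.919 → S = 2900/1633 ≈ 1.776 in
Initial abstraction Ia = S/5 = (2900/1633)/5 = 580/1633 ≈ 0.355 in
P − Ia = 3.900 − 0.355 = 57887/16330 ≈ 3.545 in (> 0, runoff occurs)
Q = (57887/16330)²/((57887/16330) + 2900/1633) = (3350904769/266668900)/(86887/16330) = 3350904769/1418864710 in ≈ 2.362 in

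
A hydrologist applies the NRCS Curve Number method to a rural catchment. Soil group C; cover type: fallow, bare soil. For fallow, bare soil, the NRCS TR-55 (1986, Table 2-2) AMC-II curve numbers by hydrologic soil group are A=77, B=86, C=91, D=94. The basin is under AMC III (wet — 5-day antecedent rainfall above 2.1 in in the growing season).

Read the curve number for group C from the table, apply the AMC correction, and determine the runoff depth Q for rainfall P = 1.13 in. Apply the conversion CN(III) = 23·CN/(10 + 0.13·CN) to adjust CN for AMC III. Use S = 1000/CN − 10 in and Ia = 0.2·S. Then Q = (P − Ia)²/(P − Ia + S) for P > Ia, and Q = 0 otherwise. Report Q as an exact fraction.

NRCS table: fallow, bare soil, soil group C → CN(II) = 91
Wet (AMC III): CN(III) = 23·91/(10 + 0.13·91) = 2093/(2183/100) = 209300/2183 ≈ 95.877
Max retention: S = 1000/(209300/2183) − 10 = 900/2093 in (≈ 0.430 in)
Ia = 0.2·(900/2093) = 180/2093 in ≈ 0.086 in
P − Ia = 1.130 − 0.086 = 218509/209300 ≈ 1.044 in (> 0, runoff occurs)
Runoff Q = (P−Ia)²/(P−Ia+S) = (1.044)²/(1.044+0.430) = 47746183081/64570933700 ≈ 0.739 in

Q = 47746183081/64570933700 in ≈ 0.739 in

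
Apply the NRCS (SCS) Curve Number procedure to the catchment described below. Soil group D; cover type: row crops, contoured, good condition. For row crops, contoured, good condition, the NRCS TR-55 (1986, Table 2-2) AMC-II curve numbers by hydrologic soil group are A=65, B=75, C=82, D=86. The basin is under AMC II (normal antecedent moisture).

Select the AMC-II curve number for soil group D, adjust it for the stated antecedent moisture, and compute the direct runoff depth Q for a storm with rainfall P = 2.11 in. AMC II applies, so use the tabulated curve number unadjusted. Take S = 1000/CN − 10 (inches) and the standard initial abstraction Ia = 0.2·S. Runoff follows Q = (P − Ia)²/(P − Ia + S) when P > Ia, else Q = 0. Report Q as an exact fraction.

Q = 58874929/63093900 in ≈ 0.933 in

NRCS table: row crops, contoured, good condition, soil group D → CN(II) = 86
CN(II) = 86; AMC II needs no correction.
Max retention: S = 1000/86 − 10 = 70/43 in (≈ 1.628 in)
Ia = 0.2S: 0.2·1.628 = 0.326 in (exactly 14/43)
Since P=2.110 > Ia=0.326: effective rainfall P−Ia = 7673/4300 in
Q = (7673/4300)²/((7673/4300) + 70/43) = (58874929/18490000)/(14673/4300) = 58874929/63093900 in ≈ 0.933 in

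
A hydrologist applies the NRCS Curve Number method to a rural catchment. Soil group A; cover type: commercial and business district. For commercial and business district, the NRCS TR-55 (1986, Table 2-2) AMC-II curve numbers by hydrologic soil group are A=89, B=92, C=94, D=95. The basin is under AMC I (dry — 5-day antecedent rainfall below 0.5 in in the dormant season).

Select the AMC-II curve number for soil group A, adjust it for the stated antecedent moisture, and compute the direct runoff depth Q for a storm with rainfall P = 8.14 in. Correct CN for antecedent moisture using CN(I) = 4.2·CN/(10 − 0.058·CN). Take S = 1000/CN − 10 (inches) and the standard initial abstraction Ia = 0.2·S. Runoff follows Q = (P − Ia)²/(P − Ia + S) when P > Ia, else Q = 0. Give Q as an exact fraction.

Q = 45271681499/8331347850 in ≈ 5.434 in

NRCS table: commercial and business district, soil group A → CN(II) = 89
CN(I) from CN(II)=89: (4.2·89)/(10 − 0.058·89) = 186900/2419 ≈ 77.263
Max retention: S = 1000/(186900/2419) − 10 = 5500/1869 in (≈ 2.943 in)
Ia = 0.2S: 0.2·2.943 = 0.589 in (exactly 1100/1869)
Since P=8.140 > Ia=0.589: effective rainfall P−Ia = 705683/93450 in
Q = (705683/93450)²/((705683/93450) + 5500/1869) = (497988496489/8732902500)/(980683/93450) = 45271681499/8331347850 in ≈ 5.434 in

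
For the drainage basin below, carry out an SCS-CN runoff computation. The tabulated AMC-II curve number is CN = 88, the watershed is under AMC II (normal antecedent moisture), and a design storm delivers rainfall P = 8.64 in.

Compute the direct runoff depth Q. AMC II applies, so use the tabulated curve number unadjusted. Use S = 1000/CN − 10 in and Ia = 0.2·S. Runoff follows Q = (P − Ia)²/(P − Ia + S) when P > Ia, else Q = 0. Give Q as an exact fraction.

Q = 1764867/245300 in ≈ 7.195 in

CN(II) = 88; AMC II needs no correction.
S = 1000/88 − 10 = 15/11 in ≈ 1.364 in
Ia = 0.2·(15/11) = 3/11 in ≈ 0.273 in
Since P=8.640 > Ia=0.273: effective rainfall P−Ia = 2301/275 in
Q: (2301/275)² ÷ (2676/275) = 1764867/245300 in (≈ 7.195 in)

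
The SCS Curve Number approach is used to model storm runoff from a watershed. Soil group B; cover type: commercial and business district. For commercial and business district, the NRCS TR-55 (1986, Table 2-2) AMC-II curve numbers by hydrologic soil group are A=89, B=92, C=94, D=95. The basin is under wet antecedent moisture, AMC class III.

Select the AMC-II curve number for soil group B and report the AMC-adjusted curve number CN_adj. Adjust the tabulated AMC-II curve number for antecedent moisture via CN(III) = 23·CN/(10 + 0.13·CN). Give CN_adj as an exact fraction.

NRCS table: commercial and business district, soil group B → CN(II) = 92
CN(III) from CN(II)=92: (23·92)/(10 + 0.13·92) = 52900/549 ≈ 96.357

CN_adj = 52900/549 ≈ 96.357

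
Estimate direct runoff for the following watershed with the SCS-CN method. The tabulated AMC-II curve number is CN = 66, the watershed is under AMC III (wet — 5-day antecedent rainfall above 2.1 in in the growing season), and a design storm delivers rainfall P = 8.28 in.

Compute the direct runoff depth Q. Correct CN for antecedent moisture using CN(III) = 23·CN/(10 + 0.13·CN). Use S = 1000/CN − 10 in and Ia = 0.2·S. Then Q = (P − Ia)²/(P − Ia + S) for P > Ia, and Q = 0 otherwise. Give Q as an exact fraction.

Q = 22085823769/3626369175 in ≈ 6.090 in

Adjust CN=66 to AMC III: 23·66/(10 + 0.13·66) → 1518 ÷ (929/50) = 75900/929 ≈ 81.701
S = 1000/(75900/929) − 10 = 1700/759 in ≈ 2.240 in
Initial abstraction Ia = S/5 = (1700/759)/5 = 340/759 ≈ 0.448 in
P − Ia = 8.280 − 0.448 = 148613/18975 ≈ 7.832 in (> 0, runoff occurs)
Runoff Q = (P−Ia)²/(P−Ia+S) = (7.832)²/(7.832+2.240) = 22085823769/3626369175 ≈ 6.090 in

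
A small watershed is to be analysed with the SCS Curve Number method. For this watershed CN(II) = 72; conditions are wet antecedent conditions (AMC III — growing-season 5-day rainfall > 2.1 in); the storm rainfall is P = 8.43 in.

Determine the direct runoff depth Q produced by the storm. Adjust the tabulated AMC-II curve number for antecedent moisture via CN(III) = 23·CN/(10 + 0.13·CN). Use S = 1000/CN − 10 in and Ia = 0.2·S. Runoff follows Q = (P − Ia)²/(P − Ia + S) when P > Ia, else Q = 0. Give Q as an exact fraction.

Q = 28056585001/4191770700 in ≈ 6.693 in

Wet (AMC III): CN(III) = 23·72/(10 + 0.13·72) = 1656/(484/25) = 10350/121 ≈ 85.537
Max retention: S = 1000/(10350/121) − 10 = 350/207 in (≈ 1.691 in)
Ia = 0.2S: 0.2·1.691 = 0.338 in (exactly 70/207)
P − Ia = 8.430 − 0.338 = 167501/20700 ≈ 8.092 in (> 0, runoff occurs)
Q = (167501/20700)²/((167501/20700) + 350/207) = (28056585001/428490000)/(202501/20700) = 28056585001/4191770700 in ≈ 6.693 in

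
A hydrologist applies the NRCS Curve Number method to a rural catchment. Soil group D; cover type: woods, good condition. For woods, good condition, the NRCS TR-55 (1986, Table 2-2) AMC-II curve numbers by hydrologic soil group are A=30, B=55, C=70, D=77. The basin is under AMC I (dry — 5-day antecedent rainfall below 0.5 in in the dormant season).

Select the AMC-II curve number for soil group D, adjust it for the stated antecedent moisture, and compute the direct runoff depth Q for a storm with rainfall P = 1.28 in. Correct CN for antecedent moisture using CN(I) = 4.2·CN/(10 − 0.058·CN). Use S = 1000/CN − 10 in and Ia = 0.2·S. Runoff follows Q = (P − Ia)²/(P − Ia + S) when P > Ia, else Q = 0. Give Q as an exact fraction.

NRCS table: woods, good condition, soil group D → CN(II) = 77
CN(I) from CN(II)=77: (4.2·77)/(10 − 0.058·77) = 161700/2767 ≈ 58.439
Retention S: 1000/CN − 10 with CN=58.439 → S = 11500/1617 ≈ 7.112 in
Ia = 0.2S: 0.2·7.112 = 1.422 in (exactly 2300/1617)
P = 1.280 ≤ Ia = 1.422 in: entire storm abstracted, Q = 0.

Q = 0 in ≈ 0.000 in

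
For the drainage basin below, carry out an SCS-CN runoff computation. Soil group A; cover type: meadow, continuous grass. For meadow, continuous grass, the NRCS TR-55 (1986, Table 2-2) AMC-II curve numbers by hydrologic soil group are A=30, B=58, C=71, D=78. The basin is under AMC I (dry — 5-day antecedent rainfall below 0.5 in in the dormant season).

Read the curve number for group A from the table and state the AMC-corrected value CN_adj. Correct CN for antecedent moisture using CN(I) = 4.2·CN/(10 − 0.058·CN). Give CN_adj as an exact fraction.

CN_adj = 900/59 ≈ 15.254

NRCS table: meadow, continuous grass, soil group A → CN(II) = 30
Dry (AMC I): CN(I) = 4.2·30/(10 − 0.058·30) = 126/(413/50) = 900/59 ≈ 15.254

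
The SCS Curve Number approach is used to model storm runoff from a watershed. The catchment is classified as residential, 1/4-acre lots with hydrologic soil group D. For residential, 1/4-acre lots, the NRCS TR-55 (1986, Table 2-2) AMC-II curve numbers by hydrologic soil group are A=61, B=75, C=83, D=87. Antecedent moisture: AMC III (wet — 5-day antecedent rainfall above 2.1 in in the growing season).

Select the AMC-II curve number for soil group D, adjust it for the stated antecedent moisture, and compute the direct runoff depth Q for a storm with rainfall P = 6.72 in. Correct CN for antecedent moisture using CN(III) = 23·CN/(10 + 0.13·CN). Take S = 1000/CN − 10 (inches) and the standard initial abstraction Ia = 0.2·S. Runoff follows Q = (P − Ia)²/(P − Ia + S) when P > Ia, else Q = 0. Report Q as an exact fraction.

Q = 13585123778/2264681775 in ≈ 5.999 in

NRCS table: residential, 1/4-acre lots, soil group D → CN(II) = 87
Wet (AMC III): CN(III) = 23·87/(10 + 0.13·87) = 2001/(2131/100) = 200100/2131 ≈ 93.900
Max retention: S = 1000/(200100/2131) − 10 = 1300/2001 in (≈ 0.650 in)
Ia = 0.2·(1300/2001) = 260/2001 in ≈ 0.130 in
P − Ia = 6.720 − 0.130 = 329668/50025 ≈ 6.590 in (> 0, runoff occurs)
Runoff Q = (P−Ia)²/(P−Ia+S) = (6.590)²/(6.590+0.650) = 13585123778/2264681775 ≈ 5.999 in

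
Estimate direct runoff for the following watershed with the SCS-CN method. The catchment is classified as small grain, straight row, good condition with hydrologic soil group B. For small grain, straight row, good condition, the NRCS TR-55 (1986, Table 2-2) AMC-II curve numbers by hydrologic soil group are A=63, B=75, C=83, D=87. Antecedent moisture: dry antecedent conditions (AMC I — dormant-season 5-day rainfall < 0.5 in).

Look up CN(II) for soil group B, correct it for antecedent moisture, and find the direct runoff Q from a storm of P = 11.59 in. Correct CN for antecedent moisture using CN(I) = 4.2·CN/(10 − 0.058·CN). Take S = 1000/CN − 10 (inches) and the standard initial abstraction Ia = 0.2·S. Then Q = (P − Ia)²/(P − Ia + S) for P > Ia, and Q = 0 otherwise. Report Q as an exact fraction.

Q = 3971142289/712007100 in ≈ 5.577 in

NRCS table: small grain, straight row, good condition, soil group B → CN(II) = 75
Dry (AMC I): CN(I) = 4.2·75/(10 − 0.058·75) = 315/(113/20) = 6300/113 ≈ 55.752
S = 1000/(6300/113) − 10 = 500/63 in ≈ 7.937 in
Ia = 0.2S: 0.2·7.937 = 1.587 in (exactly 100/63)
Since P=11.590 > Ia=1.587: effective rainfall P−Ia = 63017/6300 in
Runoff Q = (P−Ia)²/(P−Ia+S) = (10.003)²/(10.003+7.937) = 3971142289/712007100 ≈ 5.577 in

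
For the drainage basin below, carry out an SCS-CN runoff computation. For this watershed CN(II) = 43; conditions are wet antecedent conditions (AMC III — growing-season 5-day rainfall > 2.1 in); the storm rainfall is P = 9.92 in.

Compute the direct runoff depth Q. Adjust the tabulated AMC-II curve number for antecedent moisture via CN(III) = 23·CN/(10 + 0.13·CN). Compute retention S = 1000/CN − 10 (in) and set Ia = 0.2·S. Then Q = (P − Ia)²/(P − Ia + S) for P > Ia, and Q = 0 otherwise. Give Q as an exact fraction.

Wet (AMC III): CN(III) = 23·43/(10 + 0.13·43) = 989/(1559/100) = 98900/1559 ≈ 63.438
Max retention: S = 1000/(98900/1559) − 10 = 5700/989 in (≈ 5.763 in)
Ia = 0.2·(5700/989) = 1140/989 in ≈ 1.153 in
Since P=9.920 > Ia=1.153: effective rainfall P−Ia = 216772/24725 in
Q: (216772/24725)² ÷ (359272/24725) = 5873762498/1110375025 in (≈ 5.290 in)

Q = 5873762498/1110375025 in ≈ 5.290 in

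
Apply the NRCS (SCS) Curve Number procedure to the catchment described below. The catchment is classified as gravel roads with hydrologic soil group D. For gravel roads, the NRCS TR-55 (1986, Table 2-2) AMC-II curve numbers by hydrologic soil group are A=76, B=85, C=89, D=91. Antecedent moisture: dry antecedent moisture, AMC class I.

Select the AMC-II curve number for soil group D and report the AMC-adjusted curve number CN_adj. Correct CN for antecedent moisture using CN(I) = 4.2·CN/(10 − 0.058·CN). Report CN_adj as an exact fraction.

NRCS table: gravel roads, soil group D → CN(II) = 91
CN(I) from CN(II)=91: (4.2·91)/(10 − 0.058·91) = 63700/787 ≈ 80.940

CN_adj = 63700/787 ≈ 80.940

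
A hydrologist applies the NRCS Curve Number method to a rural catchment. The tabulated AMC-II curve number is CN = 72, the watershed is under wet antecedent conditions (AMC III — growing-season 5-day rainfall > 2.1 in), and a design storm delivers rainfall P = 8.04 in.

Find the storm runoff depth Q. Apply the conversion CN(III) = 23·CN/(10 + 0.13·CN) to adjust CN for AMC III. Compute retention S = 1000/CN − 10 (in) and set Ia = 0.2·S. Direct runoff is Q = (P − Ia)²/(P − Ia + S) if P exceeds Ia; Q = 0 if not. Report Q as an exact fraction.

Adjust CN=72 to AMC III: 23·72/(10 + 0.13·72) → 1656 ÷ (484/25) = 10350/121 ≈ 85.537
Max retention: S = 1000/(10350/121) − 10 = 350/207 in (≈ 1.691 in)
Ia = 0.2S: 0.2·1.691 = 0.338 in (exactly 70/207)
Excess rainfall: 8.040 − 0.338 = 7.702 in; P > Ia so Q > 0
Runoff Q = (P−Ia)²/(P−Ia+S) = (7.702)²/(7.702+1.691) = 1588580449/251541225 ≈ 6.315 in

Q = 1588580449/251541225 in ≈ 6.315 in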